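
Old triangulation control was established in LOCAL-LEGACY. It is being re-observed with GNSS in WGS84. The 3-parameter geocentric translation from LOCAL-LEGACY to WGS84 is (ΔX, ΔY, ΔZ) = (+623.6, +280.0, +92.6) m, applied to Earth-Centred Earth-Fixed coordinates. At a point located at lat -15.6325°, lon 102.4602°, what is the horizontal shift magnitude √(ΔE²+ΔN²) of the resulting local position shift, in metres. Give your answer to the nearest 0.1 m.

681.2 m

At φ = -15.6325°, λ = 102.4602°: sin φ = -0.269466, cos φ = 0.963010, sin λ = 0.976446, cos λ = -0.215761.
ΔE = −sin λ·ΔX + cos λ·ΔY = −(0.976446)·(623.6) + (-0.215761)·(280.0) = -669.32 m.
ΔN = −sin φ cos λ·ΔX − sin φ sin λ·ΔY + cos φ·ΔZ = −(-0.269466)(-0.215761)(623.6) − (-0.269466)(0.976446)(280.0) + (0.963010)(92.6) = 126.59 m.
Horizontal magnitude = √(ΔE² + ΔN²) = √((-669.32)² + 126.59²) = 681.19 m.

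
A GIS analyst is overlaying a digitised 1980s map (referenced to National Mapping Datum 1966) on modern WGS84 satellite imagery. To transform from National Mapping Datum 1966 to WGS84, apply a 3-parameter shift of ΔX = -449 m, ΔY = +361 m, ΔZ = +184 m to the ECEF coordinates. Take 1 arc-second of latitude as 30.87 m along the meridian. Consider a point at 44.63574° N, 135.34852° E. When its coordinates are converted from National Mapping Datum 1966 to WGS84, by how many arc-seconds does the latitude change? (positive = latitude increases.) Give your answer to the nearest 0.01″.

sin φ = 0.702597, cos φ = 0.711588, sin λ = 0.702793, cos λ = -0.711395.
North component: ΔN = −sin φ cos λ·ΔX − sin φ sin λ·ΔY + cos φ·ΔZ = −(0.702597)(-0.711395)(-449) − (0.702597)(0.702793)(361) + (0.711588)(184) = -271.74 m.
1° of latitude spans 3600 × 30.87 = 111132 m, so Δφ = -271.74 / 111132 × 3600 = -8.803″.

Δφ = -8.80″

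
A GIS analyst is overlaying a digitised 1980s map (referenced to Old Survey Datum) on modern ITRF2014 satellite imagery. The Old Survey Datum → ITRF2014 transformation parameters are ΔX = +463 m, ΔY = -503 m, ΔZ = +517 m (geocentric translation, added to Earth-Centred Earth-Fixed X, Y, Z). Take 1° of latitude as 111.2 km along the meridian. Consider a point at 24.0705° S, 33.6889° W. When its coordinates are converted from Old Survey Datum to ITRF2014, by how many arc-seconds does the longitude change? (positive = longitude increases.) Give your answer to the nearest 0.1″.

sin φ = -0.407860, cos φ = 0.913044, sin λ = -0.554683, cos λ = 0.832062.
East component: ΔE = −sin λ·ΔX + cos λ·ΔY = −(-0.554683)(463) + (0.832062)(-503) = -161.71 m.
1° of latitude spans 111200 m; at latitude φ, 1° of longitude spans that × cos φ = 101530.5 m, so Δλ = -161.71 / 101530.5 × 3600 = -5.734″.

Δλ = -5.7″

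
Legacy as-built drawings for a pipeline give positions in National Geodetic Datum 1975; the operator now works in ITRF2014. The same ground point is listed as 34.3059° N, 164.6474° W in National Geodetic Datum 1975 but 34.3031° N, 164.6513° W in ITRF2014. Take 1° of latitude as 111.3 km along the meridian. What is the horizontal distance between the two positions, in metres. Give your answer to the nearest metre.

475 m

Δφ = 34.3031° − 34.3059° = -0.0028°; Δλ = -164.6513° − -164.6474° = -0.0039°.
ΔN = Δφ × 111300 = -311.6 m; ΔE = Δλ × 111300 × cos(34.3059°) = -0.0039 × 111300 × 0.826040 = -358.6 m.
Distance = √(ΔE² + ΔN²) = √((-358.6)² + (-311.6)²) = 475.1 m.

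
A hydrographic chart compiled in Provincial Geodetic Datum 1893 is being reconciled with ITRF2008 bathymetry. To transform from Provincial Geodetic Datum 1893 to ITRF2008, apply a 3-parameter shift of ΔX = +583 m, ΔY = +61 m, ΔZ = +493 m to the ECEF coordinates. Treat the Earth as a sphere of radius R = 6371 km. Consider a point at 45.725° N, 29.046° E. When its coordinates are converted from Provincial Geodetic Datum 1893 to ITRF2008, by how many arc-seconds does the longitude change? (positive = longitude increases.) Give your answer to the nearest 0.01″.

Δλ = -10.65″

sin φ = 0.715997, cos φ = 0.698103, sin λ = 0.485512, cos λ = 0.874230.
East component: ΔE = −sin λ·ΔX + cos λ·ΔY = −(0.485512)(583) + (0.874230)(61) = -229.73 m.
1° of latitude spans πR/180 = 111195 m; at latitude φ, 1° of longitude spans that × cos φ = 77625.5 m, so Δλ = -229.73 / 77625.5 × 3600 = -10.654″.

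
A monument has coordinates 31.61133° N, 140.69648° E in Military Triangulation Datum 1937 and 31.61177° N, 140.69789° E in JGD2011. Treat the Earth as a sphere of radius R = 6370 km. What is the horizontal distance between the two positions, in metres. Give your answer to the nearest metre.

142 m

Δφ = 31.61177° − 31.61133° = +0.00044°; Δλ = 140.69789° − 140.69648° = +0.00141°.
1° along a meridian = πR/180 = 111177 m.
ΔN = Δφ × 111177 = 48.9 m; ΔE = Δλ × 111177 × cos(31.61133°) = +0.00141 × 111177 × 0.851623 = 133.5 m.
Distance = √(ΔE² + ΔN²) = √(133.5² + 48.9²) = 142.2 m.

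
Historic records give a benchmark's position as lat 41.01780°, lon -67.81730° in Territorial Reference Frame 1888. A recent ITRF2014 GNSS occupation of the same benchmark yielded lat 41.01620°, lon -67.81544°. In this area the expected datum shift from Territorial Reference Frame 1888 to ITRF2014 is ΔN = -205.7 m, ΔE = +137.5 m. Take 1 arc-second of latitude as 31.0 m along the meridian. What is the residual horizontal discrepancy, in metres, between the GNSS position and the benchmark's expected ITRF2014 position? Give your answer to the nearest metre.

Observed coordinate differences: Δφ = -0.00160°, Δλ = +0.00186°.
Converting to metres (1° lat = 111600 m, cos φ = 0.754506): observed ΔN = -178.6 m, observed ΔE = 156.6 m.
Subtracting the expected shift leaves a residual of -178.6 − (-205.7) = 27.1 m north and 156.6 − (137.5) = 19.1 m east.
Residual distance = √(27.1² + 19.1²) = 33.2 m.

33 m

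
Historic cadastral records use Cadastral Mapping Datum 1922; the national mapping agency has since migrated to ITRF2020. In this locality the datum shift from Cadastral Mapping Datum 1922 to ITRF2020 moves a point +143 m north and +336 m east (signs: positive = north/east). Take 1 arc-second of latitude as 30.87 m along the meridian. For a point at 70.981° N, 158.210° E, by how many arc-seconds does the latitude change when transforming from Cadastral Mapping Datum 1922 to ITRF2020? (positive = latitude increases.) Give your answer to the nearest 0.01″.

Δφ = 4.63″

1″ of latitude = 30.87 m, so Δφ = 143.0 / 30.87 = 4.632″.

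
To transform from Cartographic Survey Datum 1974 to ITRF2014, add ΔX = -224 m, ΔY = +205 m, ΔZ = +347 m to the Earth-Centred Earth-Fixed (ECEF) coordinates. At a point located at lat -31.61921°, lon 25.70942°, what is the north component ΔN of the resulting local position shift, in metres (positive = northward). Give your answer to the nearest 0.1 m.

The local north axis is (−sin φ cos λ, −sin φ sin λ, cos φ), giving ΔN = -105.811 + 46.624 + 295.488 = 236.30 m.

ΔN = 236.3 m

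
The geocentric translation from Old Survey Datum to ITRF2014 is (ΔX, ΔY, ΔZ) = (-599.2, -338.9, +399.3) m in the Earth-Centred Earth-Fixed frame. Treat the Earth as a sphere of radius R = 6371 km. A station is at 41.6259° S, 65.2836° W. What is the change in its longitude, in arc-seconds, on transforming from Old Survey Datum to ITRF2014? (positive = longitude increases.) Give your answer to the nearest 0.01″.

Δλ = -29.71″

sin φ = -0.664264, cos φ = 0.747498, sin λ = -0.908389, cos λ = 0.418127.
East component: ΔE = −sin λ·ΔX + cos λ·ΔY = −(-0.908389)(-599.2) + (0.418127)(-338.9) = -686.01 m.
1° of latitude spans πR/180 = 111195 m; at latitude φ, 1° of longitude spans that × cos φ = 83118.0 m, so Δλ = -686.01 / 83118.0 × 3600 = -29.712″.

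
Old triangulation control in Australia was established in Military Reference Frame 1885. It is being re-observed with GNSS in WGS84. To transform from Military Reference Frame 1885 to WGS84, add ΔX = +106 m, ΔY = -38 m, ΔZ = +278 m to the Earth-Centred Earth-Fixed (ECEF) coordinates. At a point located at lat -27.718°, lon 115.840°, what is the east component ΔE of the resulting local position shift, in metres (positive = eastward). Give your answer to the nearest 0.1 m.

The local east axis at (φ, λ) is (−sin λ, cos λ, 0), so ΔE = −sin(115.840°)·106 + cos(115.840°)·(-38) = -78.84 m.

ΔE = -78.8 m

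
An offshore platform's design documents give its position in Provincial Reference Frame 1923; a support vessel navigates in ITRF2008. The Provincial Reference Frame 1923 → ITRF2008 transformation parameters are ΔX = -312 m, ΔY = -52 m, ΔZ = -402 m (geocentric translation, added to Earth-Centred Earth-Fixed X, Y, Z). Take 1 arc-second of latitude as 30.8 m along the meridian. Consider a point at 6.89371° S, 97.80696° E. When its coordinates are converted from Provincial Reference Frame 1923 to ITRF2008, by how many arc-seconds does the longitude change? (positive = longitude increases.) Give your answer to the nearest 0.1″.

Δλ = 10.3″

sin φ = -0.120028, cos φ = 0.992771, sin λ = 0.990731, cos λ = -0.135836.
East component: ΔE = −sin λ·ΔX + cos λ·ΔY = −(0.990731)(-312) + (-0.135836)(-52) = 316.17 m.
1° of latitude spans 3600 × 30.80 = 110880 m; at latitude φ, 1° of longitude spans that × cos φ = 110078.4 m, so Δλ = 316.17 / 110078.4 × 3600 = 10.340″.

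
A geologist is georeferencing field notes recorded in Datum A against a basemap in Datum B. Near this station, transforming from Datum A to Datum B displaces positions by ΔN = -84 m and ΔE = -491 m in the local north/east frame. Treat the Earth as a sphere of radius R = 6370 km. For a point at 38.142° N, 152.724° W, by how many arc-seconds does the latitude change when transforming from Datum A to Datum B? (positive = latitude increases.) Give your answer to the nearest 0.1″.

On a sphere of radius R, 1 rad of latitude = R, so Δφ = ΔN / R = -84.0 / 6370000 = -1.3187e-05 rad = -2.720″.

Δφ = -2.7″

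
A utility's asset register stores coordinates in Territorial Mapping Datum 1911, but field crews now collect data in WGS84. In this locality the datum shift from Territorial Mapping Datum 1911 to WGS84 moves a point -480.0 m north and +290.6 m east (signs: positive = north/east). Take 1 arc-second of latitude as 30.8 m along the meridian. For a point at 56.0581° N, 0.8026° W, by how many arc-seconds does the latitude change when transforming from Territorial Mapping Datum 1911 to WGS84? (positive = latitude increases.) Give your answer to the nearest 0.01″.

Δφ = -15.58″

1″ of latitude = 30.80 m, so Δφ = -480.0 / 30.80 = -15.584″.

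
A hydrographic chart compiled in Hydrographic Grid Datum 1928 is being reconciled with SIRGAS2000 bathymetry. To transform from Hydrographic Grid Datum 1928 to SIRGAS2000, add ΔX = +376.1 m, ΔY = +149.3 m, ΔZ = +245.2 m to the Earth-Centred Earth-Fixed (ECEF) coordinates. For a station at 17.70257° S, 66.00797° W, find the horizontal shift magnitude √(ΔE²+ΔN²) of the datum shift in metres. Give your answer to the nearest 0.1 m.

The local east axis at (φ, λ) is (−sin λ, cos λ, 0), so ΔE = −sin(-66.00797°)·376.1 + cos(-66.00797°)·149.3 = 404.31 m.
The local north axis is (−sin φ cos λ, −sin φ sin λ, cos φ), giving ΔN = 46.501 − 41.476 + 233.589 = 238.61 m.
Horizontal magnitude = √(ΔE² + ΔN²) = √(404.31² + 238.61²) = 469.47 m.

469.5 m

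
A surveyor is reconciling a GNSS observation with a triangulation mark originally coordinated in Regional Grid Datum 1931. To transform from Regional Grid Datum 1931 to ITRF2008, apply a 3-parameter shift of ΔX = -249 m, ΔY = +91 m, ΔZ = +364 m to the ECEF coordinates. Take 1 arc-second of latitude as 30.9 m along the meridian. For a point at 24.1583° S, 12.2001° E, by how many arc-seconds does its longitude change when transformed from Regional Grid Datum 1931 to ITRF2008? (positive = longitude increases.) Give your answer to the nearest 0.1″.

sin φ = -0.409259, cos φ = 0.912418, sin λ = 0.211327, cos λ = 0.977416.
East component: ΔE = −sin λ·ΔX + cos λ·ΔY = −(0.211327)(-249) + (0.977416)(91) = 141.57 m.
1° of latitude spans 3600 × 30.90 = 111240 m; at latitude φ, 1° of longitude spans that × cos φ = 101497.4 m, so Δλ = 141.57 / 101497.4 × 3600 = 5.021″.

Δλ = 5.0″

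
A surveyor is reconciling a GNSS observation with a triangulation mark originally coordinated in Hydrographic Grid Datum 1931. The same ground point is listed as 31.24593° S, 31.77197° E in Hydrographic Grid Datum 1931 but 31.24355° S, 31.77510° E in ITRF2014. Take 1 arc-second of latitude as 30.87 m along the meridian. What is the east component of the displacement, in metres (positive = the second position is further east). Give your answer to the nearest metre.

Δφ = -31.24355° − -31.24593° = +0.00238°; Δλ = 31.77510° − 31.77197° = +0.00313°.
1° of latitude = 3600 × 30.87 = 111132 m.
ΔN = Δφ × 111132 = 264.5 m; ΔE = Δλ × 111132 × cos(-31.24593°) = +0.00313 × 111132 × 0.854949 = 297.4 m.

ΔE = 297 m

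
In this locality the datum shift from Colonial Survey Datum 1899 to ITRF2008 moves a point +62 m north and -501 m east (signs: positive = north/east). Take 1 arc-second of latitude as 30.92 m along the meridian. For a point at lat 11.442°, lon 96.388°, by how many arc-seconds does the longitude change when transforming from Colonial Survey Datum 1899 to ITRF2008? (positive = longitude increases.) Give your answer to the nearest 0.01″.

At latitude 11.442°, cos φ = 0.980126.
1″ of longitude at this latitude = 30.92 × cos φ = 30.3055 m, so Δλ = -501.0 / 30.3055 = -16.532″.

Δλ = -16.53″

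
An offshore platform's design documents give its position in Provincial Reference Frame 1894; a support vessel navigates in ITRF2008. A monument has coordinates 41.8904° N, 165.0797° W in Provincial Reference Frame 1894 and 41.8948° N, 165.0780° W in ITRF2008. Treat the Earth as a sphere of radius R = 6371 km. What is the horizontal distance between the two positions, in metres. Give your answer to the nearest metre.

509 m

Δφ = 41.8948° − 41.8904° = +0.0044°; Δλ = -165.0780° − -165.0797° = +0.0017°.
1° along a meridian = πR/180 = 111195 m.
ΔN = Δφ × 111195 = 489.3 m; ΔE = Δλ × 111195 × cos(41.8904°) = +0.0017 × 111195 × 0.744423 = 140.7 m.
Distance = √(ΔE² + ΔN²) = √(140.7² + 489.3²) = 509.1 m.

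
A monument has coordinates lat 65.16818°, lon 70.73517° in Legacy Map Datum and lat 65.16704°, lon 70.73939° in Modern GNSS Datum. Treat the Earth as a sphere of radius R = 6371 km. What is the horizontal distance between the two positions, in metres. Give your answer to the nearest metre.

234 m

Δφ = 65.16704° − 65.16818° = -0.00114°; Δλ = 70.73939° − 70.73517° = +0.00422°.
1° along a meridian = πR/180 = 111195 m.
ΔN = Δφ × 111195 = -126.8 m; ΔE = Δλ × 111195 × cos(65.16818°) = +0.00422 × 111195 × 0.419956 = 197.1 m.
Distance = √(ΔE² + ΔN²) = √(197.1² + (-126.8)²) = 234.3 m.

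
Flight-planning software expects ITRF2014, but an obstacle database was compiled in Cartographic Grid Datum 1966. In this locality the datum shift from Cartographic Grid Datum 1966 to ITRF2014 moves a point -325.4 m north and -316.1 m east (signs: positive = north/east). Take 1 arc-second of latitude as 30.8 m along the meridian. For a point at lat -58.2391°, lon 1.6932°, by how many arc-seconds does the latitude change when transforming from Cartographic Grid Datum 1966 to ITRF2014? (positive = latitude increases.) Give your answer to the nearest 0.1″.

1″ of latitude = 30.80 m, so Δφ = -325.4 / 30.80 = -10.565″.

Δφ = -10.6″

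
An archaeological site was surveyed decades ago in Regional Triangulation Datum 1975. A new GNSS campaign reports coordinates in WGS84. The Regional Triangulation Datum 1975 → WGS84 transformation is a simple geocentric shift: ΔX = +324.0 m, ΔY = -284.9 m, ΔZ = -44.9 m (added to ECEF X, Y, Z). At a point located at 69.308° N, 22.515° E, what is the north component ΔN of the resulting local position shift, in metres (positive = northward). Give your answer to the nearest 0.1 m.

The local north axis is (−sin φ cos λ, −sin φ sin λ, cos φ), giving ΔN = -279.997 + 102.058 − 15.865 = -193.80 m.

ΔN = -193.8 m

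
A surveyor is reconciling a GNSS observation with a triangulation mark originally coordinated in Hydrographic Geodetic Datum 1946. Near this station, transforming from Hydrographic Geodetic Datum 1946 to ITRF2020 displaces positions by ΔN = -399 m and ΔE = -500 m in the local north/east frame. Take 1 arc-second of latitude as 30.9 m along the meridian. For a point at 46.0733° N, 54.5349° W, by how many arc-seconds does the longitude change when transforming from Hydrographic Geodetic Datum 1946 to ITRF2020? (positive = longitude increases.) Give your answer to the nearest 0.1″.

At latitude 46.0733°, cos φ = 0.693738.
1″ of longitude at this latitude = 30.90 × cos φ = 21.4365 m, so Δλ = -500.0 / 21.4365 = -23.325″.

Δλ = -23.3″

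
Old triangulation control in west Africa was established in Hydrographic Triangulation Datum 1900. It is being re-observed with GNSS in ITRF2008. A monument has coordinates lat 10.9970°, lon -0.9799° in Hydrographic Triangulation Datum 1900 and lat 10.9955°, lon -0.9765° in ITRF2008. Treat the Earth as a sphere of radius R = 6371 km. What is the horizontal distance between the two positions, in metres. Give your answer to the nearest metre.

407 m

Δφ = 10.9955° − 10.9970° = -0.0015°; Δλ = -0.9765° − -0.9799° = +0.0034°.
1° along a meridian = πR/180 = 111195 m.
ΔN = Δφ × 111195 = -166.8 m; ΔE = Δλ × 111195 × cos(10.9970°) = +0.0034 × 111195 × 0.981637 = 371.1 m.
Distance = √(ΔE² + ΔN²) = √(371.1² + (-166.8)²) = 406.9 m.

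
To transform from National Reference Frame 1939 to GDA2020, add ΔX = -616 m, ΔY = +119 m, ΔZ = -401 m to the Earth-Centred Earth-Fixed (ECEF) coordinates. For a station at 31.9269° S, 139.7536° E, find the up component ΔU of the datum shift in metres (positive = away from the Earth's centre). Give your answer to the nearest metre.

At φ = -31.9269°, λ = 139.7536°: sin φ = -0.528837, cos φ = 0.848723, sin λ = 0.646076, cos λ = -0.763273.
ΔU = cos φ cos λ·ΔX + cos φ sin λ·ΔY + sin φ·ΔZ = (0.848723)(-0.763273)(-616) + (0.848723)(0.646076)(119) + (-0.528837)(-401) = 676.37 m.

ΔU = 676 m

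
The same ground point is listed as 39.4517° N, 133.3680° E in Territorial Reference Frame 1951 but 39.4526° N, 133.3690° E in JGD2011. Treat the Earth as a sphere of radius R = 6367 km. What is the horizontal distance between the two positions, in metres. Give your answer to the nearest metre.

Δφ = 39.4526° − 39.4517° = +0.0009°; Δλ = 133.3690° − 133.3680° = +0.0010°.
1° along a meridian = πR/180 = 111125 m.
ΔN = Δφ × 111125 = 100.0 m; ΔE = Δλ × 111125 × cos(39.4517°) = +0.0010 × 111125 × 0.772161 = 85.8 m.
Distance = √(ΔE² + ΔN²) = √(85.8² + 100.0²) = 131.8 m.

132 m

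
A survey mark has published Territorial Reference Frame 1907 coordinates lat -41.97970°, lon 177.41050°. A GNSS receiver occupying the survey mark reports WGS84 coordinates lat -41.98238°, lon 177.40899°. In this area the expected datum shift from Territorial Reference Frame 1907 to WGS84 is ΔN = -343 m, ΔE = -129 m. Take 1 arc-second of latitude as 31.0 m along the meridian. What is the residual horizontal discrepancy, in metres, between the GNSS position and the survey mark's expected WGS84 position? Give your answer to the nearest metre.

44 m

Observed coordinate differences: Δφ = -0.00268°, Δλ = -0.00151°.
Converting to metres (1° lat = 111600 m, cos φ = 0.743382): observed ΔN = -299.1 m, observed ΔE = -125.3 m.
Subtracting the expected shift leaves a residual of -299.1 − (-343) = 43.9 m north and -125.3 − (-129) = 3.7 m east.
Residual distance = √(43.9² + 3.7²) = 44.1 m.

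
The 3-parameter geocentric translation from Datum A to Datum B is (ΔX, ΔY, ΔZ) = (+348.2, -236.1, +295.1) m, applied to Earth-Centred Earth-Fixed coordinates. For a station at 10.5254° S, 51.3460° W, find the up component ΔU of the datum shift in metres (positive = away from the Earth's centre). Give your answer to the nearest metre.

At φ = -10.5254°, λ = -51.3460°: sin φ = -0.182671, cos φ = 0.983174, sin λ = -0.780932, cos λ = 0.624616.
ΔU = cos φ cos λ·ΔX + cos φ sin λ·ΔY + sin φ·ΔZ = (0.983174)(0.624616)(348.2) + (0.983174)(-0.780932)(-236.1) + (-0.182671)(295.1) = 341.20 m.

ΔU = 341 m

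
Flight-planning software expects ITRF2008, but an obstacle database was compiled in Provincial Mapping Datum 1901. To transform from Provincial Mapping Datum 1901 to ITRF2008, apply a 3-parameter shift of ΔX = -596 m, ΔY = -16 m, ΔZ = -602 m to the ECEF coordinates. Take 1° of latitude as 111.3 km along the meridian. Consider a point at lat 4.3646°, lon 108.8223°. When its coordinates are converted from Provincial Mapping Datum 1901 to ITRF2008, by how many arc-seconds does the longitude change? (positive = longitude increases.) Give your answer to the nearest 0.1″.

sin φ = 0.076103, cos φ = 0.997100, sin λ = 0.946524, cos λ = -0.322634.
East component: ΔE = −sin λ·ΔX + cos λ·ΔY = −(0.946524)(-596) + (-0.322634)(-16) = 569.29 m.
1° of latitude spans 111300 m; at latitude φ, 1° of longitude spans that × cos φ = 110977.2 m, so Δλ = 569.29 / 110977.2 × 3600 = 18.467″.

Δλ = 18.5″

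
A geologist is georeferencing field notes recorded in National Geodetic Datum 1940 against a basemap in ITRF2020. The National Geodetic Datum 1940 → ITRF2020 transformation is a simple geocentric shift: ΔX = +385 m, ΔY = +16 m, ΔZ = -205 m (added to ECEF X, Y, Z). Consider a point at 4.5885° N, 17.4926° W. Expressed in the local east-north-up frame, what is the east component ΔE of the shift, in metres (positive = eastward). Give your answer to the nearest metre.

ΔE = 131 m

The local east axis at (φ, λ) is (−sin λ, cos λ, 0), so ΔE = −sin(-17.4926°)·385 + cos(-17.4926°)·16 = 130.98 m.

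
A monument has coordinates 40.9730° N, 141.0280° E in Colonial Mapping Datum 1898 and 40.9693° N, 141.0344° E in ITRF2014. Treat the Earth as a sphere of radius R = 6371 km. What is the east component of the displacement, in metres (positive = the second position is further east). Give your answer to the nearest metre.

ΔE = 537 m

Δφ = 40.9693° − 40.9730° = -0.0037°; Δλ = 141.0344° − 141.0280° = +0.0064°.
1° along a meridian = πR/180 = 111195 m.
ΔN = Δφ × 111195 = -411.4 m; ΔE = Δλ × 111195 × cos(40.9730°) = +0.0064 × 111195 × 0.755019 = 537.3 m.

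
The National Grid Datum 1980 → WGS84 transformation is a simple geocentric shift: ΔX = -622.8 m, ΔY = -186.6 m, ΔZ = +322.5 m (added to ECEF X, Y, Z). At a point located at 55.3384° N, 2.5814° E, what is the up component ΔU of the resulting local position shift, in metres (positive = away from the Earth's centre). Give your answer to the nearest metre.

At φ = 55.3384°, λ = 2.5814°: sin φ = 0.822525, cos φ = 0.568728, sin λ = 0.045039, cos λ = 0.998985.
ΔU = cos φ cos λ·ΔX + cos φ sin λ·ΔY + sin φ·ΔZ = (0.568728)(0.998985)(-622.8) + (0.568728)(0.045039)(-186.6) + (0.822525)(322.5) = -93.36 m.

ΔU = -93 m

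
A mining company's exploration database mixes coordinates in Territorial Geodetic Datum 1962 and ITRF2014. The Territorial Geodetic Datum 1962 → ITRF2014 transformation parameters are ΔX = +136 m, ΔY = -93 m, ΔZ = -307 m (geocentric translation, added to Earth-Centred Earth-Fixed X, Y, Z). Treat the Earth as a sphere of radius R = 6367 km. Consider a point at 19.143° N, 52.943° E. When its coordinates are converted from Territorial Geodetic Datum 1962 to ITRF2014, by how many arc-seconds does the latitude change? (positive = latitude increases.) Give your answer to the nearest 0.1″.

sin φ = 0.327927, cos φ = 0.944703, sin λ = 0.798036, cos λ = 0.602609.
North component: ΔN = −sin φ cos λ·ΔX − sin φ sin λ·ΔY + cos φ·ΔZ = −(0.327927)(0.602609)(136) − (0.327927)(0.798036)(-93) + (0.944703)(-307) = -292.56 m.
1° of latitude spans πR/180 = 111125 m, so Δφ = -292.56 / 111125 × 3600 = -9.478″.

Δφ = -9.5″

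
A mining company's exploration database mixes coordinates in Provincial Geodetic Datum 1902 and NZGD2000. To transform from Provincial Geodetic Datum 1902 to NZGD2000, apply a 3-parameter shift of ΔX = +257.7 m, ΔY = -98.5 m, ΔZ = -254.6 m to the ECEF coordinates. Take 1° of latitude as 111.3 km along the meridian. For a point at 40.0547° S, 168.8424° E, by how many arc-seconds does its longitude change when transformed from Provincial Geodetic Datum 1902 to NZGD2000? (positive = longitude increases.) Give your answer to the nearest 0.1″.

sin φ = -0.643519, cos φ = 0.765430, sin λ = 0.193508, cos λ = -0.981099.
East component: ΔE = −sin λ·ΔX + cos λ·ΔY = −(0.193508)(257.7) + (-0.981099)(-98.5) = 46.77 m.
1° of latitude spans 111300 m; at latitude φ, 1° of longitude spans that × cos φ = 85192.4 m, so Δλ = 46.77 / 85192.4 × 3600 = 1.976″.

Δλ = 2.0″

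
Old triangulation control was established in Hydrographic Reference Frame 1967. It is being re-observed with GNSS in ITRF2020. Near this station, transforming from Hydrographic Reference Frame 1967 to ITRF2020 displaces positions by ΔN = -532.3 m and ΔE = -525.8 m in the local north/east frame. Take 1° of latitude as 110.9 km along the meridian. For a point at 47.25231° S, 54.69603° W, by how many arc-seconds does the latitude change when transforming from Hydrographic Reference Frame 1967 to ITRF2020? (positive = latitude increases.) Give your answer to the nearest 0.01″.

Δφ = -17.28″

1° of latitude = 110.9 km, so Δφ = -532.3 / 110900 = -0.0047998° = -17.279″.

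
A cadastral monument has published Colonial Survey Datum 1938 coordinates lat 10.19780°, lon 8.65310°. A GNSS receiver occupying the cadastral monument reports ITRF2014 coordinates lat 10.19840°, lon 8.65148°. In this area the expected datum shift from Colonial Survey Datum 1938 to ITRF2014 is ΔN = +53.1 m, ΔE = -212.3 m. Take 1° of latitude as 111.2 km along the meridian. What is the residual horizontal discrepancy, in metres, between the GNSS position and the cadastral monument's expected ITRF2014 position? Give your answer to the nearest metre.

Observed coordinate differences: Δφ = +0.00060°, Δλ = -0.00162°.
Converting to metres (1° lat = 111200 m, cos φ = 0.984202): observed ΔN = 66.7 m, observed ΔE = -177.3 m.
Subtracting the expected shift leaves a residual of 66.7 − (53.1) = 13.6 m north and -177.3 − (-212.3) = 35.0 m east.
Residual distance = √(13.6² + 35.0²) = 37.6 m.

38 m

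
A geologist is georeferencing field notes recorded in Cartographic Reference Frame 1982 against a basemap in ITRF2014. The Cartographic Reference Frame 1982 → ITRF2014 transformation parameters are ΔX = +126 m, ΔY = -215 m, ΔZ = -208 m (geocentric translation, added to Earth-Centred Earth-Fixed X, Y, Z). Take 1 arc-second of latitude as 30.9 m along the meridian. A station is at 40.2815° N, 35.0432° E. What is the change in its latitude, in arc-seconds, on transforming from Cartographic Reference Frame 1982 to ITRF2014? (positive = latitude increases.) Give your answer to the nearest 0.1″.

Δφ = -4.7″

sin φ = 0.646543, cos φ = 0.762877, sin λ = 0.574194, cos λ = 0.818719.
North component: ΔN = −sin φ cos λ·ΔX − sin φ sin λ·ΔY + cos φ·ΔZ = −(0.646543)(0.818719)(126) − (0.646543)(0.574194)(-215) + (0.762877)(-208) = -145.56 m.
1° of latitude spans 3600 × 30.90 = 111240 m, so Δφ = -145.56 / 111240 × 3600 = -4.711″.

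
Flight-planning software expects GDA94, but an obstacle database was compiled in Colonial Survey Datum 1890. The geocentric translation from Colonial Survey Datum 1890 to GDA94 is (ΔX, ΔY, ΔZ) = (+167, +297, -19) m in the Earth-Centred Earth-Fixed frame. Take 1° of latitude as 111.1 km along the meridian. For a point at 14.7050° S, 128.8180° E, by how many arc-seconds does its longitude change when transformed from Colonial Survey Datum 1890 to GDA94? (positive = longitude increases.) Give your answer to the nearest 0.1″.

sin φ = -0.253842, cos φ = 0.967246, sin λ = 0.779141, cos λ = -0.626849.
East component: ΔE = −sin λ·ΔX + cos λ·ΔY = −(0.779141)(167) + (-0.626849)(297) = -316.29 m.
1° of latitude spans 111100 m; at latitude φ, 1° of longitude spans that × cos φ = 107461.0 m, so Δλ = -316.29 / 107461.0 × 3600 = -10.596″.

Δλ = -10.6″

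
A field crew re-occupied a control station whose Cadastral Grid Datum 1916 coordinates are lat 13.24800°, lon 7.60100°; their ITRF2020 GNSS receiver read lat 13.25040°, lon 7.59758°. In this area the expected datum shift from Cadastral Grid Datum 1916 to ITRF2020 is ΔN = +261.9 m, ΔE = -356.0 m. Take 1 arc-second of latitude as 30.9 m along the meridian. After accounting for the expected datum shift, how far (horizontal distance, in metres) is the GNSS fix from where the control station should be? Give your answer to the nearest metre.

Observed coordinate differences: Δφ = +0.00240°, Δλ = -0.00342°.
Converting to metres (1° lat = 111240 m, cos φ = 0.973387): observed ΔN = 267.0 m, observed ΔE = -370.3 m.
Subtracting the expected shift leaves a residual of 267.0 − (261.9) = 5.1 m north and -370.3 − (-356.0) = -14.3 m east.
Residual distance = √(5.1² + (-14.3)²) = 15.2 m.

15 m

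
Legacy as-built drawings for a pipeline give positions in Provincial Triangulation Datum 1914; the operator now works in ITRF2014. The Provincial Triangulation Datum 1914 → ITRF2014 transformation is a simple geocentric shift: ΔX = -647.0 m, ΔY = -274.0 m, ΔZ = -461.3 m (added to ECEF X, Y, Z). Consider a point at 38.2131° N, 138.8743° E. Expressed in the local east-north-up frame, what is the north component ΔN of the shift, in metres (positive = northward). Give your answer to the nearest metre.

ΔN = -552 m

At φ = 38.2131°, λ = 138.8743°: sin φ = 0.618588, cos φ = 0.785715, sin λ = 0.657713, cos λ = -0.753268.
ΔN = −sin φ cos λ·ΔX − sin φ sin λ·ΔY + cos φ·ΔZ = −(0.618588)(-0.753268)(-647.0) − (0.618588)(0.657713)(-274.0) + (0.785715)(-461.3) = -552.45 m.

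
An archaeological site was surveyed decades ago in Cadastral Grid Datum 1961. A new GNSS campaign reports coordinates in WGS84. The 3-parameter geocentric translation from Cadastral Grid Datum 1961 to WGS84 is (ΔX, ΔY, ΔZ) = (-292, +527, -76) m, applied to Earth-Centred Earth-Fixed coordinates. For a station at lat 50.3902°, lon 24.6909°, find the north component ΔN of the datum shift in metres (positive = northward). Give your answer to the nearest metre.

ΔN = -14 m

At φ = 50.3902°, λ = 24.6909°: sin φ = 0.770404, cos φ = 0.637556, sin λ = 0.417723, cos λ = 0.908575.
ΔN = −sin φ cos λ·ΔX − sin φ sin λ·ΔY + cos φ·ΔZ = −(0.770404)(0.908575)(-292) − (0.770404)(0.417723)(527) + (0.637556)(-76) = -13.66 m.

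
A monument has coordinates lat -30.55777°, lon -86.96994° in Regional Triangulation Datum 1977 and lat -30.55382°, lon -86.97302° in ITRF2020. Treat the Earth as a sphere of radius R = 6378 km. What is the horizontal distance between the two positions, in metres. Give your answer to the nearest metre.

Δφ = -30.55382° − -30.55777° = +0.00395°; Δλ = -86.97302° − -86.96994° = -0.00308°.
1° along a meridian = πR/180 = 111317 m.
ΔN = Δφ × 111317 = 439.7 m; ΔE = Δλ × 111317 × cos(-30.55777°) = -0.00308 × 111317 × 0.861117 = -295.2 m.
Distance = √(ΔE² + ΔN²) = √((-295.2)² + 439.7²) = 529.6 m.

530 m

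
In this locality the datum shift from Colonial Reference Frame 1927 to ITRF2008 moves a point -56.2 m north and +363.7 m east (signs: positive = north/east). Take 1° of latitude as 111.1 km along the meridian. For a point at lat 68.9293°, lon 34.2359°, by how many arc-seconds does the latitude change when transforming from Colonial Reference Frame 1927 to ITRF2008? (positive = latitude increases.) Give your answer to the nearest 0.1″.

1° of latitude = 111.1 km, so Δφ = -56.2 / 111100 = -0.0005059° = -1.821″.

Δφ = -1.8″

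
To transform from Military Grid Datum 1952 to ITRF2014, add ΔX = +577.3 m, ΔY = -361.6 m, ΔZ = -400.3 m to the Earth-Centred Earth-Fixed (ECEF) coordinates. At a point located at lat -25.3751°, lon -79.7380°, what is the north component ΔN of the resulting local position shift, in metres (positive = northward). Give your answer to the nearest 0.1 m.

At φ = -25.3751°, λ = -79.7380°: sin φ = -0.428543, cos φ = 0.903522, sin λ = -0.984003, cos λ = 0.178150.
ΔN = −sin φ cos λ·ΔX − sin φ sin λ·ΔY + cos φ·ΔZ = −(-0.428543)(0.178150)(577.3) − (-0.428543)(-0.984003)(-361.6) + (0.903522)(-400.3) = -165.12 m.

ΔN = -165.1 m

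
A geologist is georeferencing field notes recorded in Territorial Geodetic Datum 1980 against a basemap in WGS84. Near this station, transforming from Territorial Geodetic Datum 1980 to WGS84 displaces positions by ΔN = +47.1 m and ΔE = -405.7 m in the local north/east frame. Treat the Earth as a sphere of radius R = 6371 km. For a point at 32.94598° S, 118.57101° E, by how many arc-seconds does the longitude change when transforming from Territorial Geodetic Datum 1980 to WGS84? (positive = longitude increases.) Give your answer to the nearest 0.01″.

Δλ = -15.65″

At latitude -32.94598°, cos φ = 0.839184.
One radian of longitude at latitude φ spans R cos φ, so Δλ = ΔE / (R cos φ) = -405.7 / (6371000 × 0.839184) = -7.5882e-05 rad = -15.652″.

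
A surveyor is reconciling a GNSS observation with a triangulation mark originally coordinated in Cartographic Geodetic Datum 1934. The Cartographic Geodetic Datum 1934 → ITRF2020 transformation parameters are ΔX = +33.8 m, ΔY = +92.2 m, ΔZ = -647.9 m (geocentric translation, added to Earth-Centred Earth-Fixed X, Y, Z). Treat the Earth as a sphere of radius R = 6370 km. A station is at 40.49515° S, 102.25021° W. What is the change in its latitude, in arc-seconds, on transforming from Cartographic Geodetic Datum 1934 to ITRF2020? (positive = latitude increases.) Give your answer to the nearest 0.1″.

sin φ = -0.649384, cos φ = 0.760461, sin λ = -0.977230, cos λ = -0.212181.
North component: ΔN = −sin φ cos λ·ΔX − sin φ sin λ·ΔY + cos φ·ΔZ = −(-0.649384)(-0.212181)(33.8) − (-0.649384)(-0.977230)(92.2) + (0.760461)(-647.9) = -555.87 m.
1° of latitude spans πR/180 = 111177 m, so Δφ = -555.87 / 111177 × 3600 = -17.999″.

Δφ = -18.0″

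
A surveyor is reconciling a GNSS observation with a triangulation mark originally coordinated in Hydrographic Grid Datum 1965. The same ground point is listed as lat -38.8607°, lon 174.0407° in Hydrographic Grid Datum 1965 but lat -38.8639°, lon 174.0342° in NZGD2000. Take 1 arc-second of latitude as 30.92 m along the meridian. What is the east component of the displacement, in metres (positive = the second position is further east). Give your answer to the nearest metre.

Δφ = -38.8639° − -38.8607° = -0.0032°; Δλ = 174.0342° − 174.0407° = -0.0065°.
1° of latitude = 3600 × 30.92 = 111312 m.
ΔN = Δφ × 111312 = -356.2 m; ΔE = Δλ × 111312 × cos(-38.8607°) = -0.0065 × 111312 × 0.778674 = -563.4 m.

ΔE = -563 m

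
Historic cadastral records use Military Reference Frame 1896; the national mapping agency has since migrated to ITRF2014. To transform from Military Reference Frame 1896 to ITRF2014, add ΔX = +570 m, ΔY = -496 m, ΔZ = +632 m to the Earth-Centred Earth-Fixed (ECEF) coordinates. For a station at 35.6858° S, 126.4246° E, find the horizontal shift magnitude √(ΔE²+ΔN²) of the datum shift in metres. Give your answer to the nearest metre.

184 m

The local east axis at (φ, λ) is (−sin λ, cos λ, 0), so ΔE = −sin(126.4246°)·570 + cos(126.4246°)·(-496) = -164.14 m.
The local north axis is (−sin φ cos λ, −sin φ sin λ, cos φ), giving ΔN = -197.429 − 232.811 + 513.328 = 83.09 m.
Horizontal magnitude = √(ΔE² + ΔN²) = √((-164.14)² + 83.09²) = 183.97 m.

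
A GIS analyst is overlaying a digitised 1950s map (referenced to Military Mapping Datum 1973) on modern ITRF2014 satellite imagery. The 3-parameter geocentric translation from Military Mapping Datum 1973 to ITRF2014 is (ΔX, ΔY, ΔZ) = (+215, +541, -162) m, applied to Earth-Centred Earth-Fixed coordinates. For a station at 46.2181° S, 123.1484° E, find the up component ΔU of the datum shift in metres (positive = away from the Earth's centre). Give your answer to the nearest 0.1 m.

The local up (radial) axis is (cos φ cos λ, cos φ sin λ, sin φ), giving ΔU = -81.344 + 313.407 + 116.961 = 349.02 m.

ΔU = 349.0 m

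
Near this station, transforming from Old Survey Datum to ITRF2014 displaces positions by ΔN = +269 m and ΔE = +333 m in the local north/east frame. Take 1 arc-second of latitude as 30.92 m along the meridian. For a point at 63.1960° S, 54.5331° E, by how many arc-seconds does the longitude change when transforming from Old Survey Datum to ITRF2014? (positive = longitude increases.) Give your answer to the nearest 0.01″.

At latitude -63.1960°, cos φ = 0.450940.
1″ of longitude at this latitude = 30.92 × cos φ = 13.9431 m, so Δλ = 333.0 / 13.9431 = 23.883″.

Δλ = 23.88″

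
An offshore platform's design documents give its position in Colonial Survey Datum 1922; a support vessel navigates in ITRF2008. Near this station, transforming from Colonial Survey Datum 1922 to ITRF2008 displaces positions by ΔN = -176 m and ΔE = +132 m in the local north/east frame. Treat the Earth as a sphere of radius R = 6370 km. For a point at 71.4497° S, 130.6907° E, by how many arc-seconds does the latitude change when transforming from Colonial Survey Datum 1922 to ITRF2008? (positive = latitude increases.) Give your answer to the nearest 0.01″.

Δφ = -5.70″

On a sphere of radius R, 1 rad of latitude = R, so Δφ = ΔN / R = -176.0 / 6370000 = -2.7630e-05 rad = -5.699″.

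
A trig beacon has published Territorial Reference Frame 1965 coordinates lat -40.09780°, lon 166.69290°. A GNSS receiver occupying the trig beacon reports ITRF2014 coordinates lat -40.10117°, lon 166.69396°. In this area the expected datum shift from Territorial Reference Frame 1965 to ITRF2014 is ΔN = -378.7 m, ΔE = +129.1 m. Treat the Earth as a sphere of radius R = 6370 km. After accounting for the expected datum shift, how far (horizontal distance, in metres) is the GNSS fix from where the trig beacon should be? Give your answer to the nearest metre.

Observed coordinate differences: Δφ = -0.00337°, Δλ = +0.00106°.
Converting to metres (1° lat = 111177 m, cos φ = 0.764946): observed ΔN = -374.7 m, observed ΔE = 90.1 m.
Subtracting the expected shift leaves a residual of -374.7 − (-378.7) = 4.0 m north and 90.1 − (129.1) = -39.0 m east.
Residual distance = √(4.0² + (-39.0)²) = 39.2 m.

39 m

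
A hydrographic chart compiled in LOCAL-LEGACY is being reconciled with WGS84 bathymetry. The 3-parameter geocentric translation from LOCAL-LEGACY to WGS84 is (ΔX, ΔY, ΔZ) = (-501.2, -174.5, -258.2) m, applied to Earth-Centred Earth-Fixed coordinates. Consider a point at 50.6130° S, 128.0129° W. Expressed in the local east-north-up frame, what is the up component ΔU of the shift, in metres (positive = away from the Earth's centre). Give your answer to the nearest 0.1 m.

At φ = -50.6130°, λ = -128.0129°: sin φ = -0.772878, cos φ = 0.634555, sin λ = -0.787872, cos λ = -0.615839.
ΔU = cos φ cos λ·ΔX + cos φ sin λ·ΔY + sin φ·ΔZ = (0.634555)(-0.615839)(-501.2) + (0.634555)(-0.787872)(-174.5) + (-0.772878)(-258.2) = 482.66 m.

ΔU = 482.7 m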